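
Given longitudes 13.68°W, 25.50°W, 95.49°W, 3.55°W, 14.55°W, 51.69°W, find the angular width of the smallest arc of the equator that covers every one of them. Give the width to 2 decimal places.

Sort the longitudes: -95.49°, -51.69°, -25.50°, -14.55°, -13.68°, -3.55°.
Eastward gaps between consecutive values (wrapping around): 43.80°, 26.19°, 10.95°, 0.87°, 10.13°, 268.06°.
Largest gap = 268.06° ⇒ minimal covering band is its complement: 360° − 268.06° = 91.94°.
Band runs from -95.49° eastward to -3.55°.

91.94°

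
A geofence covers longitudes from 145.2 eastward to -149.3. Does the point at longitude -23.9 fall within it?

Band width going east from +145.2° to -149.3°: ((-149.3 − 145.2) mod 360) = 65.5°.
Offset of -23.9° east of the west edge: ((-23.9 − 145.2) mod 360) = 190.9°.
190.9° > 65.5° ⇒ outside.

No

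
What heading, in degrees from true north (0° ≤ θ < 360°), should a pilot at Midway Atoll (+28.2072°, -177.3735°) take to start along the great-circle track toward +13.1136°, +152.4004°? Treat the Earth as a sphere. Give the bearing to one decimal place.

248.0°

Δλ = 152.4004 − -177.3735 = 329.7739°; wrapped into (−180°, 180°]: -30.2261°.
θ = atan2( sin Δλ · cos φ₂ , cos φ₁ · sin φ₂ − sin φ₁ · cos φ₂ · cos Δλ )
  = atan2(-0.49029, -0.19781) = -111.972° → normalised to [0°, 360°): 248.028°.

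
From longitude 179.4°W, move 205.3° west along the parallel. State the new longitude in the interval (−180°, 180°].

24.7°W

Start at -179.4°; shift −205.3° → -384.7°.
-384.7° lies outside (−180°, 180°]; add 360° → -24.7°.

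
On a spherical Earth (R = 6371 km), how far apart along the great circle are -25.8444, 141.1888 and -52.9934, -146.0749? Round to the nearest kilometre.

Δλ = -146.0749 − 141.1888 = -287.2637°; wrapped into (−180°, 180°]: 72.7363°.
Δφ = -52.9934 − -25.8444 = -27.1490°.
a = sin²(Δφ/2) + cos φ₁ · cos φ₂ · sin²(Δλ/2) = 0.245560.
c = 2·atan2(√a, √(1−a)) = 1.03691 rad → d = 6371·c ≈ 6606.18 km.

6606 km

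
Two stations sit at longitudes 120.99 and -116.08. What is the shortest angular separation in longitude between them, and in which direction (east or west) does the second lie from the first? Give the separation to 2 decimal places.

Raw difference: -116.08 − 120.99 = -237.07°.
Normalise into (−180°, 180°]: -237.07° + 360° = 122.93°.
Positive ⇒ the second point lies to the east; separation 122.93°.

122.93° east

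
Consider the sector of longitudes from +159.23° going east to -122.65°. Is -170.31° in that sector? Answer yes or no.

Yes

Band width going east from +159.23° to -122.65°: ((-122.65 − 159.23) mod 360) = 78.12°.
Offset of -170.31° east of the west edge: ((-170.31 − 159.23) mod 360) = 30.46°.
30.46° ≤ 78.12° ⇒ inside.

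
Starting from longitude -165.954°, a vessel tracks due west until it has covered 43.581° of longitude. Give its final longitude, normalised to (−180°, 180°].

+150.465°

Start at -165.954°; shift −43.581° → -209.535°.
-209.535° lies outside (−180°, 180°]; add 360° → +150.465°.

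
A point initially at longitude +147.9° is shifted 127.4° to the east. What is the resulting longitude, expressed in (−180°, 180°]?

-84.7°

Start at +147.9°; shift +127.4° → +275.3°.
+275.3° lies outside (−180°, 180°]; subtract 360° → -84.7°.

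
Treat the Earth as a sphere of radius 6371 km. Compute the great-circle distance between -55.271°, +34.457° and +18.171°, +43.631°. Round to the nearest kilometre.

Δλ = 43.631 − 34.457 = 9.174°.
Δφ = 18.171 − -55.271 = 73.442°.
a = sin²(Δφ/2) + cos φ₁ · cos φ₂ · sin²(Δλ/2) = 0.360969.
c = 2·atan2(√a, √(1−a)) = 1.28902 rad → d = 6371·c ≈ 8212.35 km.

8212 km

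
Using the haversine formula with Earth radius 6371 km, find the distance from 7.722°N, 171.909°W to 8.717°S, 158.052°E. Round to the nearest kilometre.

Δλ = 158.052 − -171.909 = 329.961°; wrapped into (−180°, 180°]: -30.039°.
Δφ = -8.717 − 7.722 = -16.439°.
a = sin²(Δφ/2) + cos φ₁ · cos φ₂ · sin²(Δλ/2) = 0.086219.
c = 2·atan2(√a, √(1−a)) = 0.59605 rad → d = 6371·c ≈ 3797.41 km.

3797 km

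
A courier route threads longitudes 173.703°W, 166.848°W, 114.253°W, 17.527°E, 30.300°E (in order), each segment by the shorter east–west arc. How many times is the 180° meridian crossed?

Leg 1: -173.703° → -166.848°, shortest Δλ = 6.855° (east) — does not cross 180°.
Leg 2: -166.848° → -114.253°, shortest Δλ = 52.595° (east) — does not cross 180°.
Leg 3: -114.253° → +17.527°, shortest Δλ = 131.78° (east) — does not cross 180°.
Leg 4: +17.527° → +30.300°, shortest Δλ = 12.773° (east) — does not cross 180°.
Total crossings: 0.

0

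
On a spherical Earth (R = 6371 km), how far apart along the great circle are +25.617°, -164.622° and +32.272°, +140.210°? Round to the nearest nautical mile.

Δλ = 140.210 − -164.622 = 304.832°; wrapped into (−180°, 180°]: -55.168°.
Δφ = 32.272 − 25.617 = 6.655°.
a = sin²(Δφ/2) + cos φ₁ · cos φ₂ · sin²(Δλ/2) = 0.166841.
c = 2·atan2(√a, √(1−a)) = 0.84154 rad → d = 6371·c ≈ 5361.42 km ≈ 2894.94 nmi.

2895 nmi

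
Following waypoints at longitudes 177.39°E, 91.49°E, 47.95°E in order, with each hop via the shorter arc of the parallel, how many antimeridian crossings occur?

0

Leg 1: +177.39° → +91.49°, shortest Δλ = -85.9° (west) — does not cross 180°.
Leg 2: +91.49° → +47.95°, shortest Δλ = -43.54° (west) — does not cross 180°.
Total crossings: 0.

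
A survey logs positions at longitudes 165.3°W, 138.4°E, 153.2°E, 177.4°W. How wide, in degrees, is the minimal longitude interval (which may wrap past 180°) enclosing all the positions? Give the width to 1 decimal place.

56.3°

Sort the longitudes: -177.4°, -165.3°, +138.4°, +153.2°.
Eastward gaps between consecutive values (wrapping around): 12.1°, 303.7°, 14.8°, 29.4°.
Largest gap = 303.7° ⇒ minimal covering band is its complement: 360° − 303.7° = 56.3°.
Band runs from +138.4° eastward to -165.3°, crossing the antimeridian.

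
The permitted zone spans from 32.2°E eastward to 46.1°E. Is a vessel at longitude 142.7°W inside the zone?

No

Band width going east from +32.2° to +46.1°: ((46.1 − 32.2) mod 360) = 13.9°.
Offset of -142.7° east of the west edge: ((-142.7 − 32.2) mod 360) = 185.1°.
185.1° > 13.9° ⇒ outside.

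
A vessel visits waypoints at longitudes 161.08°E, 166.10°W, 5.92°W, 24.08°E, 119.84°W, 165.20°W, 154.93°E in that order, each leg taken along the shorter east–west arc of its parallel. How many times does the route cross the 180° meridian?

2

Leg 1: +161.08° → -166.10°, shortest Δλ = 32.82° (east) — crosses 180°.
Leg 2: -166.10° → -5.92°, shortest Δλ = 160.18° (east) — does not cross 180°.
Leg 3: -5.92° → +24.08°, shortest Δλ = 30.0° (east) — does not cross 180°.
Leg 4: +24.08° → -119.84°, shortest Δλ = -143.92° (west) — does not cross 180°.
Leg 5: -119.84° → -165.20°, shortest Δλ = -45.36° (west) — does not cross 180°.
Leg 6: -165.20° → +154.93°, shortest Δλ = -39.87° (west) — crosses 180°.
Total crossings: 2.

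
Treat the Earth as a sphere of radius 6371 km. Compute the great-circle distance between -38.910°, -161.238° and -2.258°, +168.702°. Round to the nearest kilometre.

Δλ = 168.702 − -161.238 = 329.940°; wrapped into (−180°, 180°]: -30.060°.
Δφ = -2.258 − -38.910 = 36.652°.
a = sin²(Δφ/2) + cos φ₁ · cos φ₂ · sin²(Δλ/2) = 0.151150.
c = 2·atan2(√a, √(1−a)) = 0.79862 rad → d = 6371·c ≈ 5087.98 km.

5088 km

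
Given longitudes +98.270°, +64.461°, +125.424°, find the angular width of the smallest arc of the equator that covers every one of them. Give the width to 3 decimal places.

60.963°

Sort the longitudes: +64.461°, +98.270°, +125.424°.
Eastward gaps between consecutive values (wrapping around): 33.809°, 27.154°, 299.037°.
Largest gap = 299.037° ⇒ minimal covering band is its complement: 360° − 299.037° = 60.963°.
Band runs from +64.461° eastward to +125.424°.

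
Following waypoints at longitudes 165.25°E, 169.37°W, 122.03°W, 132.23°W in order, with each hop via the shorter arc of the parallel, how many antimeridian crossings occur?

Leg 1: +165.25° → -169.37°, shortest Δλ = 25.38° (east) — crosses 180°.
Leg 2: -169.37° → -122.03°, shortest Δλ = 47.34° (east) — does not cross 180°.
Leg 3: -122.03° → -132.23°, shortest Δλ = -10.2° (west) — does not cross 180°.
Total crossings: 1.

1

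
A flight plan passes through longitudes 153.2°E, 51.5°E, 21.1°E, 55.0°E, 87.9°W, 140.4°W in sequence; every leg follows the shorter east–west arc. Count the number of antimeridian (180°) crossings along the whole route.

0

Leg 1: +153.2° → +51.5°, shortest Δλ = -101.7° (west) — does not cross 180°.
Leg 2: +51.5° → +21.1°, shortest Δλ = -30.4° (west) — does not cross 180°.
Leg 3: +21.1° → +55.0°, shortest Δλ = 33.9° (east) — does not cross 180°.
Leg 4: +55.0° → -87.9°, shortest Δλ = -142.9° (west) — does not cross 180°.
Leg 5: -87.9° → -140.4°, shortest Δλ = -52.5° (west) — does not cross 180°.
Total crossings: 0.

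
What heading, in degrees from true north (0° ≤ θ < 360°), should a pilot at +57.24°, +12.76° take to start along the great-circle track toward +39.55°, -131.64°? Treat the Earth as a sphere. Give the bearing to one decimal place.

332.8°

Δλ = -131.64 − 12.76 = -144.40°.
θ = atan2( sin Δλ · cos φ₂ , cos φ₁ · sin φ₂ − sin φ₁ · cos φ₂ · cos Δλ )
  = atan2(-0.44886, 0.87180) = -27.242° → normalised to [0°, 360°): 332.758°.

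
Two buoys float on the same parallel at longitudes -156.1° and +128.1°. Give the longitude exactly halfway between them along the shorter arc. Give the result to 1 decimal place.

+166.0°

Signed shortest Δλ from -156.1° to +128.1° is -75.8°.
Midpoint longitude = -156.1° + (-75.8°)/2 = -156.1° − 37.9° = -194.0°.
Normalise into (−180°, 180°]: +166.0°.
(The naïve average (-156.1 + +128.1)/2 = -14.0° is on the wrong side of the globe.)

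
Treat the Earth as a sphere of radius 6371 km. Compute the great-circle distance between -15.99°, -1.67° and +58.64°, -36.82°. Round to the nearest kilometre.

8894 km

Δλ = -36.82 − -1.67 = -35.15°.
Δφ = 58.64 − -15.99 = 74.63°.
a = sin²(Δφ/2) + cos φ₁ · cos φ₂ · sin²(Δλ/2) = 0.413088.
c = 2·atan2(√a, √(1−a)) = 1.39608 rad → d = 6371·c ≈ 8894.45 km.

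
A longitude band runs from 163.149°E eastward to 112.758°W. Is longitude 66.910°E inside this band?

Band width going east from +163.149° to -112.758°: ((-112.758 − 163.149) mod 360) = 84.093°.
Offset of +66.910° east of the west edge: ((66.910 − 163.149) mod 360) = 263.761°.
263.761° > 84.093° ⇒ outside.

No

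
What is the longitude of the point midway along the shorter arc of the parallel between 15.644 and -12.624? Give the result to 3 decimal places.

+1.510°

Signed shortest Δλ from +15.644° to -12.624° is -28.268°.
Midpoint longitude = +15.644° + (-28.268°)/2 = +15.644° − 14.134° = +1.510°.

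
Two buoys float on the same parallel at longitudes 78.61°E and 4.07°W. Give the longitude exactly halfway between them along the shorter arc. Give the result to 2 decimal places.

37.27°E

Signed shortest Δλ from +78.61° to -4.07° is -82.68°.
Midpoint longitude = +78.61° + (-82.68°)/2 = +78.61° − 41.34° = +37.27°.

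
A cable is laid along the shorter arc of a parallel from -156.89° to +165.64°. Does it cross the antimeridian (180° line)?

Yes

Naïve |165.64 − -156.89| = 322.53° > 180°, so the shorter arc goes the other way round — across 180°.
Signed shortest Δλ = ((165.64 − -156.89 + 180) mod 360) − 180 = -37.47°.
Going west by 37.47° from -156.89° passes through 180° before reaching +165.64°.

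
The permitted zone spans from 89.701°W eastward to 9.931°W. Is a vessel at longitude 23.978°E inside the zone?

Band width going east from -89.701° to -9.931°: ((-9.931 − -89.701) mod 360) = 79.770°.
Offset of +23.978° east of the west edge: ((23.978 − -89.701) mod 360) = 113.679°.
113.679° > 79.770° ⇒ outside.

No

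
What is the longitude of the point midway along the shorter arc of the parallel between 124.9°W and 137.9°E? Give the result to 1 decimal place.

Signed shortest Δλ from -124.9° to +137.9° is -97.2°.
Midpoint longitude = -124.9° + (-97.2°)/2 = -124.9° − 48.6° = -173.5°.
(The naïve average (-124.9 + +137.9)/2 = 6.5° is on the wrong side of the globe.)

173.5°W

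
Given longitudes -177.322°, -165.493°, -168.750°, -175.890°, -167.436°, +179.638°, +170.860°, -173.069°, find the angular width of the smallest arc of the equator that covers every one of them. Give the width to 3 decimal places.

Sort the longitudes: -177.322°, -175.890°, -173.069°, -168.750°, -167.436°, -165.493°, +170.860°, +179.638°.
Eastward gaps between consecutive values (wrapping around): 1.432°, 2.821°, 4.319°, 1.314°, 1.943°, 336.353°, 8.778°, 3.040°.
Largest gap = 336.353° ⇒ minimal covering band is its complement: 360° − 336.353° = 23.647°.
Band runs from +170.860° eastward to -165.493°, crossing the antimeridian.

23.647°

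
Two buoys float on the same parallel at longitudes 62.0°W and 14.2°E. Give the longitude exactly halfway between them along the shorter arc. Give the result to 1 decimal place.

23.9°W

Signed shortest Δλ from -62.0° to +14.2° is +76.2°.
Midpoint longitude = -62.0° + (+76.2°)/2 = -62.0° + 38.1° = -23.9°.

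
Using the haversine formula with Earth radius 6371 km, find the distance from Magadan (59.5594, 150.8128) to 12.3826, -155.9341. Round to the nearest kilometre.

6811 km

Δλ = -155.9341 − 150.8128 = -306.7469°; wrapped into (−180°, 180°]: 53.2531°.
Δφ = 12.3826 − 59.5594 = -47.1768°.
a = sin²(Δφ/2) + cos φ₁ · cos φ₂ · sin²(Δλ/2) = 0.259528.
c = 2·atan2(√a, √(1−a)) = 1.06906 rad → d = 6371·c ≈ 6811.01 km.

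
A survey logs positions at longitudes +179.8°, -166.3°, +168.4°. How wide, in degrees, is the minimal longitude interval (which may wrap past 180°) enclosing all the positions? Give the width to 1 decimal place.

25.3°

Sort the longitudes: -166.3°, +168.4°, +179.8°.
Eastward gaps between consecutive values (wrapping around): 334.7°, 11.4°, 13.9°.
Largest gap = 334.7° ⇒ minimal covering band is its complement: 360° − 334.7° = 25.3°.
Band runs from +168.4° eastward to -166.3°, crossing the antimeridian.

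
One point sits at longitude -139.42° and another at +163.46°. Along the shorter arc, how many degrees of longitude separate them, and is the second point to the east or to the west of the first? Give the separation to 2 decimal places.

Raw difference: 163.46 − -139.42 = 302.88°.
Normalise into (−180°, 180°]: 302.88° − 360° = -57.12°.
Negative ⇒ the second point lies to the west; separation 57.12°.

57.12° west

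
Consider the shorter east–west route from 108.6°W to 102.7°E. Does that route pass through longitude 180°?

Naïve |102.7 − -108.6| = 211.3° > 180°, so the shorter arc goes the other way round — across 180°.
Signed shortest Δλ = ((102.7 − -108.6 + 180) mod 360) − 180 = -148.7°.
Going west by 148.7° from -108.6° passes through 180° before reaching +102.7°.

Yes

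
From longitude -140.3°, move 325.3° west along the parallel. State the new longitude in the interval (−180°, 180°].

Start at -140.3°; shift −325.3° → -465.6°.
-465.6° lies outside (−180°, 180°]; add 360° → -105.6°.

-105.6°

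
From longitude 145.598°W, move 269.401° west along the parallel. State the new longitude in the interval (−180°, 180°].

54.999°W

Start at -145.598°; shift −269.401° → -414.999°.
-414.999° lies outside (−180°, 180°]; add 360° → -54.999°.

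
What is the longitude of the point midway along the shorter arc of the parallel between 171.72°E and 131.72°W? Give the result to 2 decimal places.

160.00°W

Signed shortest Δλ from +171.72° to -131.72° is +56.56°.
Midpoint longitude = +171.72° + (+56.56°)/2 = +171.72° + 28.28° = +200.00°.
Normalise into (−180°, 180°]: -160.00°.
(The naïve average (+171.72 + -131.72)/2 = 20.0° is on the wrong side of the globe.)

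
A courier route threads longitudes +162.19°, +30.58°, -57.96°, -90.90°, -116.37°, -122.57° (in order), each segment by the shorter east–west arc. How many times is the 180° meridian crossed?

Leg 1: +162.19° → +30.58°, shortest Δλ = -131.61° (west) — does not cross 180°.
Leg 2: +30.58° → -57.96°, shortest Δλ = -88.54° (west) — does not cross 180°.
Leg 3: -57.96° → -90.90°, shortest Δλ = -32.94° (west) — does not cross 180°.
Leg 4: -90.90° → -116.37°, shortest Δλ = -25.47° (west) — does not cross 180°.
Leg 5: -116.37° → -122.57°, shortest Δλ = -6.2° (west) — does not cross 180°.
Total crossings: 0.

0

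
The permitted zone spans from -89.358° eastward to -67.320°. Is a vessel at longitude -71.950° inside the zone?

Yes

Band width going east from -89.358° to -67.320°: ((-67.320 − -89.358) mod 360) = 22.038°.
Offset of -71.950° east of the west edge: ((-71.950 − -89.358) mod 360) = 17.408°.
17.408° ≤ 22.038° ⇒ inside.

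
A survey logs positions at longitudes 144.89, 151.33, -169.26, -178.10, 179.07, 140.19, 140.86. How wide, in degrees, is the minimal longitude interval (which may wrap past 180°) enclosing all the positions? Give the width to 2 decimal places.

50.55°

Sort the longitudes: -178.10°, -169.26°, +140.19°, +140.86°, +144.89°, +151.33°, +179.07°.
Eastward gaps between consecutive values (wrapping around): 8.84°, 309.45°, 0.67°, 4.03°, 6.44°, 27.74°, 2.83°.
Largest gap = 309.45° ⇒ minimal covering band is its complement: 360° − 309.45° = 50.55°.
Band runs from +140.19° eastward to -169.26°, crossing the antimeridian.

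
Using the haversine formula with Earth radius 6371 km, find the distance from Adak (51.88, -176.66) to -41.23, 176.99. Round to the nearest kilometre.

Δλ = 176.99 − -176.66 = 353.65°; wrapped into (−180°, 180°]: -6.35°.
Δφ = -41.23 − 51.88 = -93.11°.
a = sin²(Δφ/2) + cos φ₁ · cos φ₂ · sin²(Δλ/2) = 0.528551.
c = 2·atan2(√a, √(1−a)) = 1.62793 rad → d = 6371·c ≈ 10371.53 km.

10372 km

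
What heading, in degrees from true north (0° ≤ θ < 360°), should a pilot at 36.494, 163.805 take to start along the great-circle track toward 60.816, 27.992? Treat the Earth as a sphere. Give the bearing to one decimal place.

Δλ = 27.992 − 163.805 = -135.813°.
θ = atan2( sin Δλ · cos φ₂ , cos φ₁ · sin φ₂ − sin φ₁ · cos φ₂ · cos Δλ )
  = atan2(-0.33987, 0.90982) = -20.483° → normalised to [0°, 360°): 339.517°.

339.5°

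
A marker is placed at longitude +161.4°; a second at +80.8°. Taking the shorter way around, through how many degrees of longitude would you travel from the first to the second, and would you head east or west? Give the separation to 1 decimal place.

80.6° west

Raw difference: 80.8 − 161.4 = -80.6°.
Normalise into (−180°, 180°]: -80.6° stays -80.6°.
Negative ⇒ the second point lies to the west; separation 80.6°.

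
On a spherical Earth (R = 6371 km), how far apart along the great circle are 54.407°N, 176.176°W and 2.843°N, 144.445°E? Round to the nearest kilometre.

6747 km

Δλ = 144.445 − -176.176 = 320.621°; wrapped into (−180°, 180°]: -39.379°.
Δφ = 2.843 − 54.407 = -51.564°.
a = sin²(Δφ/2) + cos φ₁ · cos φ₂ · sin²(Δλ/2) = 0.255168.
c = 2·atan2(√a, √(1−a)) = 1.05909 rad → d = 6371·c ≈ 6747.48 km.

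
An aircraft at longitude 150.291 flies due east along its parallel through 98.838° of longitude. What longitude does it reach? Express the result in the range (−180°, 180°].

-110.871°

Start at +150.291°; shift +98.838° → +249.129°.
+249.129° lies outside (−180°, 180°]; subtract 360° → -110.871°.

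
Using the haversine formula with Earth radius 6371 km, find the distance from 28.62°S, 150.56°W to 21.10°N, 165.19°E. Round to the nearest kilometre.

7287 km

Δλ = 165.19 − -150.56 = 315.75°; wrapped into (−180°, 180°]: -44.25°.
Δφ = 21.10 − -28.62 = 49.72°.
a = sin²(Δφ/2) + cos φ₁ · cos φ₂ · sin²(Δλ/2) = 0.292907.
c = 2·atan2(√a, √(1−a)) = 1.14375 rad → d = 6371·c ≈ 7286.82 km.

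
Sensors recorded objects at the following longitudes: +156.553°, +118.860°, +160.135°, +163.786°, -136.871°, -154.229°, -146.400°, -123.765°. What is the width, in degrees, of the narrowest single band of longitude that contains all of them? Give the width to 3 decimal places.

Sort the longitudes: -154.229°, -146.400°, -136.871°, -123.765°, +118.860°, +156.553°, +160.135°, +163.786°.
Eastward gaps between consecutive values (wrapping around): 7.829°, 9.529°, 13.106°, 242.625°, 37.693°, 3.582°, 3.651°, 41.985°.
Largest gap = 242.625° ⇒ minimal covering band is its complement: 360° − 242.625° = 117.375°.
Band runs from +118.860° eastward to -123.765°, crossing the antimeridian.

117.375°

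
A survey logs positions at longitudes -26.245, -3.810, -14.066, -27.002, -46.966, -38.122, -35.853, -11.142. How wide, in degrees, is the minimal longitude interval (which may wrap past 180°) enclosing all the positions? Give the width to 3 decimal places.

43.156°

Sort the longitudes: -46.966°, -38.122°, -35.853°, -27.002°, -26.245°, -14.066°, -11.142°, -3.810°.
Eastward gaps between consecutive values (wrapping around): 8.844°, 2.269°, 8.851°, 0.757°, 12.179°, 2.924°, 7.332°, 316.844°.
Largest gap = 316.844° ⇒ minimal covering band is its complement: 360° − 316.844° = 43.156°.
Band runs from -46.966° eastward to -3.810°.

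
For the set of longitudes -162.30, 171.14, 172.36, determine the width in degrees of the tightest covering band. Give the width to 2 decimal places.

26.56°

Sort the longitudes: -162.30°, +171.14°, +172.36°.
Eastward gaps between consecutive values (wrapping around): 333.44°, 1.22°, 25.34°.
Largest gap = 333.44° ⇒ minimal covering band is its complement: 360° − 333.44° = 26.56°.
Band runs from +171.14° eastward to -162.30°, crossing the antimeridian.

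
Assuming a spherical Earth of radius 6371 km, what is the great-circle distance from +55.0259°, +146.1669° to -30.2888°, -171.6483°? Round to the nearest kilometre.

Δλ = -171.6483 − 146.1669 = -317.8152°; wrapped into (−180°, 180°]: 42.1848°.
Δφ = -30.2888 − 55.0259 = -85.3147°.
a = sin²(Δφ/2) + cos φ₁ · cos φ₂ · sin²(Δλ/2) = 0.523260.
c = 2·atan2(√a, √(1−a)) = 1.61733 rad → d = 6371·c ≈ 10304.03 km.

10304 km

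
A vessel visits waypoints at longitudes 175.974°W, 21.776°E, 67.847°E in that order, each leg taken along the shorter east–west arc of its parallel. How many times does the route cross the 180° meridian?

1

Leg 1: -175.974° → +21.776°, shortest Δλ = -162.25° (west) — crosses 180°.
Leg 2: +21.776° → +67.847°, shortest Δλ = 46.071° (east) — does not cross 180°.
Total crossings: 1.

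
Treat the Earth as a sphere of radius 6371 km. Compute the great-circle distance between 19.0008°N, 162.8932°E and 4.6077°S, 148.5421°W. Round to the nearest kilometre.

5927 km

Δλ = -148.5421 − 162.8932 = -311.4353°; wrapped into (−180°, 180°]: 48.5647°.
Δφ = -4.6077 − 19.0008 = -23.6085°.
a = sin²(Δφ/2) + cos φ₁ · cos φ₂ · sin²(Δλ/2) = 0.201230.
c = 2·atan2(√a, √(1−a)) = 0.93037 rad → d = 6371·c ≈ 5927.37 km.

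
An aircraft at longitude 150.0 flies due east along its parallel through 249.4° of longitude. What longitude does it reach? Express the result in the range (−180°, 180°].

+39.4°

Start at +150.0°; shift +249.4° → +399.4°.
+399.4° lies outside (−180°, 180°]; subtract 360° → +39.4°.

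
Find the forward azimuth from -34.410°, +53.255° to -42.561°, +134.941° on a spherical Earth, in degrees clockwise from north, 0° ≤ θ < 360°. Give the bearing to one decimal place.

Δλ = 134.941 − 53.255 = 81.686°.
θ = atan2( sin Δλ · cos φ₂ , cos φ₁ · sin φ₂ − sin φ₁ · cos φ₂ · cos Δλ )
  = atan2(0.72882, -0.49783) = 124.336° → normalised to [0°, 360°): 124.336°.

124.3°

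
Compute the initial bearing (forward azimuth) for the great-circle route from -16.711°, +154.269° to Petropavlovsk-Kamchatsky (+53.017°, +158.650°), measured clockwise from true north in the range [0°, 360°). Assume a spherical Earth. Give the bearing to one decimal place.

Δλ = 158.650 − 154.269 = 4.381°.
θ = atan2( sin Δλ · cos φ₂ , cos φ₁ · sin φ₂ − sin φ₁ · cos φ₂ · cos Δλ )
  = atan2(0.04595, 0.93755) = 2.806° → normalised to [0°, 360°): 2.806°.

2.8°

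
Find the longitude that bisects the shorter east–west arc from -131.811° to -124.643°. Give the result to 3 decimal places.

Signed shortest Δλ from -131.811° to -124.643° is +7.168°.
Midpoint longitude = -131.811° + (+7.168°)/2 = -131.811° + 3.584° = -128.227°.

-128.227°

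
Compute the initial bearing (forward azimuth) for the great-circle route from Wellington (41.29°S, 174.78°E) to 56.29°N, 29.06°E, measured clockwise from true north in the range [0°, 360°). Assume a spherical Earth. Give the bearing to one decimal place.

315.9°

Δλ = 29.06 − 174.78 = -145.72°.
θ = atan2( sin Δλ · cos φ₂ , cos φ₁ · sin φ₂ − sin φ₁ · cos φ₂ · cos Δλ )
  = atan2(-0.31259, 0.32243) = -44.112° → normalised to [0°, 360°): 315.888°.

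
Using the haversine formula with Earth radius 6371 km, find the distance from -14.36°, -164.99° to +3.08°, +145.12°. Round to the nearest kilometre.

5829 km

Δλ = 145.12 − -164.99 = 310.11°; wrapped into (−180°, 180°]: -49.89°.
Δφ = 3.08 − -14.36 = 17.44°.
a = sin²(Δφ/2) + cos φ₁ · cos φ₂ · sin²(Δλ/2) = 0.195050.
c = 2·atan2(√a, √(1−a)) = 0.91486 rad → d = 6371·c ≈ 5828.58 km.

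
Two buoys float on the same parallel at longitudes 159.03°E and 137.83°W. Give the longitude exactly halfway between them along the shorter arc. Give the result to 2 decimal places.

169.40°W

Signed shortest Δλ from +159.03° to -137.83° is +63.14°.
Midpoint longitude = +159.03° + (+63.14°)/2 = +159.03° + 31.57° = +190.60°.
Normalise into (−180°, 180°]: -169.40°.
(The naïve average (+159.03 + -137.83)/2 = 10.6° is on the wrong side of the globe.)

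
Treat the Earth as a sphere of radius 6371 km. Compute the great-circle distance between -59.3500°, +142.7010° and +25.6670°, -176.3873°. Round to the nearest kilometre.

Δλ = -176.3873 − 142.7010 = -319.0883°; wrapped into (−180°, 180°]: 40.9117°.
Δφ = 25.6670 − -59.3500 = 85.0170°.
a = sin²(Δφ/2) + cos φ₁ · cos φ₂ · sin²(Δλ/2) = 0.512692.
c = 2·atan2(√a, √(1−a)) = 1.59618 rad → d = 6371·c ≈ 10169.28 km.

10169 km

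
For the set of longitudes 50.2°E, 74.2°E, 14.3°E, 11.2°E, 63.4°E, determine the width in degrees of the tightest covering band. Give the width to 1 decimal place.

Sort the longitudes: +11.2°, +14.3°, +50.2°, +63.4°, +74.2°.
Eastward gaps between consecutive values (wrapping around): 3.1°, 35.9°, 13.2°, 10.8°, 297.0°.
Largest gap = 297.0° ⇒ minimal covering band is its complement: 360° − 297.0° = 63.0°.
Band runs from +11.2° eastward to +74.2°.

63.0°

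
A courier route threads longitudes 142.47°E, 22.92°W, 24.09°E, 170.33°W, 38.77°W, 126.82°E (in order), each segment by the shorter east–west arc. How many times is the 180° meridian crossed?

1

Leg 1: +142.47° → -22.92°, shortest Δλ = -165.39° (west) — does not cross 180°.
Leg 2: -22.92° → +24.09°, shortest Δλ = 47.01° (east) — does not cross 180°.
Leg 3: +24.09° → -170.33°, shortest Δλ = 165.58° (east) — crosses 180°.
Leg 4: -170.33° → -38.77°, shortest Δλ = 131.56° (east) — does not cross 180°.
Leg 5: -38.77° → +126.82°, shortest Δλ = 165.59° (east) — does not cross 180°.
Total crossings: 1.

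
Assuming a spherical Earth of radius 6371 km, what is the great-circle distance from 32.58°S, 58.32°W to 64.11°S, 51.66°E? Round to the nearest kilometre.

7670 km

Δλ = 51.66 − -58.32 = 109.98°.
Δφ = -64.11 − -32.58 = -31.53°.
a = sin²(Δφ/2) + cos φ₁ · cos φ₂ · sin²(Δλ/2) = 0.320644.
c = 2·atan2(√a, √(1−a)) = 1.20391 rad → d = 6371·c ≈ 7670.10 km.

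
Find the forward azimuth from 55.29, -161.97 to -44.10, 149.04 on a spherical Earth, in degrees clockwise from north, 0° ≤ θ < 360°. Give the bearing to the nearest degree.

Δλ = 149.04 − -161.97 = 311.01°; wrapped into (−180°, 180°]: -48.99°.
θ = atan2( sin Δλ · cos φ₂ , cos φ₁ · sin φ₂ − sin φ₁ · cos φ₂ · cos Δλ )
  = atan2(-0.54189, -0.78364) = -145.336° → normalised to [0°, 360°): 214.664°.

215°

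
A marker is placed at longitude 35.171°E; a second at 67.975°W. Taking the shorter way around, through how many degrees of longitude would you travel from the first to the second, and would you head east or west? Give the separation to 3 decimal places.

103.146° west

Raw difference: -67.975 − 35.171 = -103.146°.
Normalise into (−180°, 180°]: -103.146° stays -103.146°.
Negative ⇒ the second point lies to the west; separation 103.146°.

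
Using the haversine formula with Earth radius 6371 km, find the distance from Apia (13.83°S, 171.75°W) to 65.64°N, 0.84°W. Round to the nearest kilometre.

Δλ = -0.84 − -171.75 = 170.91°.
Δφ = 65.64 − -13.83 = 79.47°.
a = sin²(Δφ/2) + cos φ₁ · cos φ₂ · sin²(Δλ/2) = 0.806621.
c = 2·atan2(√a, √(1−a)) = 2.23095 rad → d = 6371·c ≈ 14213.41 km.

14213 km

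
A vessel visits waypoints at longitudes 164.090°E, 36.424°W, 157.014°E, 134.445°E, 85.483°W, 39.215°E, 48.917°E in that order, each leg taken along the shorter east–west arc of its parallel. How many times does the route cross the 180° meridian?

3

Leg 1: +164.090° → -36.424°, shortest Δλ = 159.486° (east) — crosses 180°.
Leg 2: -36.424° → +157.014°, shortest Δλ = -166.562° (west) — crosses 180°.
Leg 3: +157.014° → +134.445°, shortest Δλ = -22.569° (west) — does not cross 180°.
Leg 4: +134.445° → -85.483°, shortest Δλ = 140.072° (east) — crosses 180°.
Leg 5: -85.483° → +39.215°, shortest Δλ = 124.698° (east) — does not cross 180°.
Leg 6: +39.215° → +48.917°, shortest Δλ = 9.702° (east) — does not cross 180°.
Total crossings: 3.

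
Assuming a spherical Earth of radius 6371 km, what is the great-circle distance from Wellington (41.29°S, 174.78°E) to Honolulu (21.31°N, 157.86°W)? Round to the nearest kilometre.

Δλ = -157.86 − 174.78 = -332.64°; wrapped into (−180°, 180°]: 27.36°.
Δφ = 21.31 − -41.29 = 62.60°.
a = sin²(Δφ/2) + cos φ₁ · cos φ₂ · sin²(Δλ/2) = 0.309053.
c = 2·atan2(√a, √(1−a)) = 1.17895 rad → d = 6371·c ≈ 7511.10 km.

7511 km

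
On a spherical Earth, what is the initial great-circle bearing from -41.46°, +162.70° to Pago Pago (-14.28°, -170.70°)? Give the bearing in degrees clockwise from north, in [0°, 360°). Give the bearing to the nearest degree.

Δλ = -170.70 − 162.70 = -333.40°; wrapped into (−180°, 180°]: 26.60°.
θ = atan2( sin Δλ · cos φ₂ , cos φ₁ · sin φ₂ − sin φ₁ · cos φ₂ · cos Δλ )
  = atan2(0.43392, 0.38887) = 48.134° → normalised to [0°, 360°): 48.134°.

48°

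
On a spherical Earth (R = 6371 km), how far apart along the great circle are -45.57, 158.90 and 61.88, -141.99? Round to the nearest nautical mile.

Δλ = -141.99 − 158.90 = -300.89°; wrapped into (−180°, 180°]: 59.11°.
Δφ = 61.88 − -45.57 = 107.45°.
a = sin²(Δφ/2) + cos φ₁ · cos φ₂ · sin²(Δλ/2) = 0.730213.
c = 2·atan2(√a, √(1−a)) = 2.04927 rad → d = 6371·c ≈ 13055.91 km ≈ 7049.63 nmi.

7050 nmi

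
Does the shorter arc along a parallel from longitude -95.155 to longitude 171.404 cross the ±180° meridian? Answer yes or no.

Naïve |171.404 − -95.155| = 266.559° > 180°, so the shorter arc goes the other way round — across 180°.
Signed shortest Δλ = ((171.404 − -95.155 + 180) mod 360) − 180 = -93.441°.
Going west by 93.441° from -95.155° passes through 180° before reaching +171.404°.

Yes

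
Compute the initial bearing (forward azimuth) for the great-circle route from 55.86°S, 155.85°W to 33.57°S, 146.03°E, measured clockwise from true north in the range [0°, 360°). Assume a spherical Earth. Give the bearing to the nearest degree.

Δλ = 146.03 − -155.85 = 301.88°; wrapped into (−180°, 180°]: -58.12°.
θ = atan2( sin Δλ · cos φ₂ , cos φ₁ · sin φ₂ − sin φ₁ · cos φ₂ · cos Δλ )
  = atan2(-0.70753, 0.05389) = -85.644° → normalised to [0°, 360°): 274.356°.

274°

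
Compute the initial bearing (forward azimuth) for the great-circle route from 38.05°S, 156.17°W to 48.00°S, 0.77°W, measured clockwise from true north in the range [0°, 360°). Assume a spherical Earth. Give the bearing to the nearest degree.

Δλ = -0.77 − -156.17 = 155.40°.
θ = atan2( sin Δλ · cos φ₂ , cos φ₁ · sin φ₂ − sin φ₁ · cos φ₂ · cos Δλ )
  = atan2(0.27855, -0.96019) = 163.823° → normalised to [0°, 360°): 163.823°.

164°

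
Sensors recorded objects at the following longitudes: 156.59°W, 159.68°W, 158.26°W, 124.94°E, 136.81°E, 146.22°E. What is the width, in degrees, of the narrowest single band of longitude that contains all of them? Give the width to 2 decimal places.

Sort the longitudes: -159.68°, -158.26°, -156.59°, +124.94°, +136.81°, +146.22°.
Eastward gaps between consecutive values (wrapping around): 1.42°, 1.67°, 281.53°, 11.87°, 9.41°, 54.10°.
Largest gap = 281.53° ⇒ minimal covering band is its complement: 360° − 281.53° = 78.47°.
Band runs from +124.94° eastward to -156.59°, crossing the antimeridian.

78.47°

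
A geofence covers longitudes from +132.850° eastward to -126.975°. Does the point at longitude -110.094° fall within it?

Band width going east from +132.850° to -126.975°: ((-126.975 − 132.850) mod 360) = 100.175°.
Offset of -110.094° east of the west edge: ((-110.094 − 132.850) mod 360) = 117.056°.
117.056° > 100.175° ⇒ outside.

No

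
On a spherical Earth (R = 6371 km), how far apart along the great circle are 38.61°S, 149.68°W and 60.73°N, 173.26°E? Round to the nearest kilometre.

11548 km

Δλ = 173.26 − -149.68 = 322.94°; wrapped into (−180°, 180°]: -37.06°.
Δφ = 60.73 − -38.61 = 99.34°.
a = sin²(Δφ/2) + cos φ₁ · cos φ₂ · sin²(Δλ/2) = 0.619733.
c = 2·atan2(√a, √(1−a)) = 1.81261 rad → d = 6371·c ≈ 11548.15 km.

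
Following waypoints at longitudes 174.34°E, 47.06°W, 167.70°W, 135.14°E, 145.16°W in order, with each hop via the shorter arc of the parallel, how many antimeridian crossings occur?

Leg 1: +174.34° → -47.06°, shortest Δλ = 138.6° (east) — crosses 180°.
Leg 2: -47.06° → -167.70°, shortest Δλ = -120.64° (west) — does not cross 180°.
Leg 3: -167.70° → +135.14°, shortest Δλ = -57.16° (west) — crosses 180°.
Leg 4: +135.14° → -145.16°, shortest Δλ = 79.7° (east) — crosses 180°.
Total crossings: 3.

3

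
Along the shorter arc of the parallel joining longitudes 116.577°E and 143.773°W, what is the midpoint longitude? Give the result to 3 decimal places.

Signed shortest Δλ from +116.577° to -143.773° is +99.650°.
Midpoint longitude = +116.577° + (+99.650°)/2 = +116.577° + 49.825° = +166.402°.
(The naïve average (+116.577 + -143.773)/2 = -13.598° is on the wrong side of the globe.)

166.402°E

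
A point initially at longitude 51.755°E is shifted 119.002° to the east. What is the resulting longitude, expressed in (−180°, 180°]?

170.757°E

Start at +51.755°; shift +119.002° → +170.757°.
+170.757° already lies in (−180°, 180°].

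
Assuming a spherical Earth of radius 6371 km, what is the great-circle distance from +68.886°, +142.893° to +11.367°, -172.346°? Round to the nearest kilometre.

7143 km

Δλ = -172.346 − 142.893 = -315.239°; wrapped into (−180°, 180°]: 44.761°.
Δφ = 11.367 − 68.886 = -57.519°.
a = sin²(Δφ/2) + cos φ₁ · cos φ₂ · sin²(Δλ/2) = 0.282689.
c = 2·atan2(√a, √(1−a)) = 1.12118 rad → d = 6371·c ≈ 7143.03 km.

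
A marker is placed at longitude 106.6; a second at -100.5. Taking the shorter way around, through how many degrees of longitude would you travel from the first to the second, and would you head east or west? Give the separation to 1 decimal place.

152.9° east

Raw difference: -100.5 − 106.6 = -207.1°.
Normalise into (−180°, 180°]: -207.1° + 360° = 152.9°.
Positive ⇒ the second point lies to the east; separation 152.9°.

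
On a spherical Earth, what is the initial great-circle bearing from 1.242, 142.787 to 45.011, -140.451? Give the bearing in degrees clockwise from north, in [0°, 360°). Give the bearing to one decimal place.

Δλ = -140.451 − 142.787 = -283.238°; wrapped into (−180°, 180°]: 76.762°.
θ = atan2( sin Δλ · cos φ₂ , cos φ₁ · sin φ₂ − sin φ₁ · cos φ₂ · cos Δλ )
  = atan2(0.68818, 0.70357) = 44.367° → normalised to [0°, 360°): 44.367°.

44.4°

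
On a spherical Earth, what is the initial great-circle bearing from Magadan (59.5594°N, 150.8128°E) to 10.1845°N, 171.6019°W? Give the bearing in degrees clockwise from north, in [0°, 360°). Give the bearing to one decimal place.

Δλ = -171.6019 − 150.8128 = -322.4147°; wrapped into (−180°, 180°]: 37.5853°.
θ = atan2( sin Δλ · cos φ₂ , cos φ₁ · sin φ₂ − sin φ₁ · cos φ₂ · cos Δλ )
  = atan2(0.60033, -0.58286) = 134.154° → normalised to [0°, 360°): 134.154°.

134.2°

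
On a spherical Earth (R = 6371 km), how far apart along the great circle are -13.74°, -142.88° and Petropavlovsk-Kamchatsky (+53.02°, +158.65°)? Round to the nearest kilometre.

Δλ = 158.65 − -142.88 = 301.53°; wrapped into (−180°, 180°]: -58.47°.
Δφ = 53.02 − -13.74 = 66.76°.
a = sin²(Δφ/2) + cos φ₁ · cos φ₂ · sin²(Δλ/2) = 0.442085.
c = 2·atan2(√a, √(1−a)) = 1.45471 rad → d = 6371·c ≈ 9267.93 km.

9268 km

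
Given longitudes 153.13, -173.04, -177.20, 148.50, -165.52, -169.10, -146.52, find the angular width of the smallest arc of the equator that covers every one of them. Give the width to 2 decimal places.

Sort the longitudes: -177.20°, -173.04°, -169.10°, -165.52°, -146.52°, +148.50°, +153.13°.
Eastward gaps between consecutive values (wrapping around): 4.16°, 3.94°, 3.58°, 19.00°, 295.02°, 4.63°, 29.67°.
Largest gap = 295.02° ⇒ minimal covering band is its complement: 360° − 295.02° = 64.98°.
Band runs from +148.50° eastward to -146.52°, crossing the antimeridian.

64.98°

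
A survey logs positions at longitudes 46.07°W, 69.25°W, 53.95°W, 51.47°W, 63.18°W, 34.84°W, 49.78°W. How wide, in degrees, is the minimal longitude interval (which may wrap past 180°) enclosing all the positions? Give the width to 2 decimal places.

34.41°

Sort the longitudes: -69.25°, -63.18°, -53.95°, -51.47°, -49.78°, -46.07°, -34.84°.
Eastward gaps between consecutive values (wrapping around): 6.07°, 9.23°, 2.48°, 1.69°, 3.71°, 11.23°, 325.59°.
Largest gap = 325.59° ⇒ minimal covering band is its complement: 360° − 325.59° = 34.41°.
Band runs from -69.25° eastward to -34.84°.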